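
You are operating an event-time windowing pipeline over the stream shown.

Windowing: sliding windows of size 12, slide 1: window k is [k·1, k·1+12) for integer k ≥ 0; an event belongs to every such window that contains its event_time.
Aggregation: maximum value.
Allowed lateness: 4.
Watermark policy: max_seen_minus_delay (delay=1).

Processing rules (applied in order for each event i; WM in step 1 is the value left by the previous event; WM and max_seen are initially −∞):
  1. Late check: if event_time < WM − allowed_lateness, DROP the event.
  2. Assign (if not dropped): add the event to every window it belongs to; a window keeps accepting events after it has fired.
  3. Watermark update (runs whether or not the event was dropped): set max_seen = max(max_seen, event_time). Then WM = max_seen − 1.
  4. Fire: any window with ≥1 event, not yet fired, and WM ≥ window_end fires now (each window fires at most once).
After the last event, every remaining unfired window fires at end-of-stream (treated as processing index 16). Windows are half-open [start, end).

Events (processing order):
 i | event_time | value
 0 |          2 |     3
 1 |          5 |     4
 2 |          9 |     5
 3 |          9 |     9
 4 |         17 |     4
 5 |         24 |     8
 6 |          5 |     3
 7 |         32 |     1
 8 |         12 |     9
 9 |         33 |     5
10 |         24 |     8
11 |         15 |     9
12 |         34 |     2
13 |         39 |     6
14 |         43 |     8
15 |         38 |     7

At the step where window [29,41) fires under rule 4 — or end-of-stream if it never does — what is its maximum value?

i=0 t=2 v=3: → [2,14),[1,13),[0,12); WM=1
i=1 t=5 v=4: → [5,17),[4,16),[3,15),[2,14),[1,13),[0,12); WM=4
i=2 t=9 v=5: → [9,21),[8,20),[7,19),[6,18),[5,17),[4,16),[3,15),[2,14),[1,13),[0,12); WM=8
i=3 t=9 v=9: → [9,21),[8,20),[7,19),[6,18),[5,17),[4,16),[3,15),[2,14),[1,13),[0,12); WM=8
i=4 t=17 v=4: → [17,29),[16,28),[15,27),[14,26),[13,25),[12,24),[11,23),[10,22),[9,21),[8,20),[7,19),[6,18); WM=16; [0,12) fires=9 [1,13) fires=9 [2,14) fires=9 [3,15) fires=9 [4,16) fires=9
i=5 t=24 v=8: → [24,36),[23,35),[22,34),[21,33),[20,32),[19,31),[18,30),[17,29),[16,28),[15,27),[14,26),[13,25); WM=23; [5,17) fires=9 [6,18) fires=9 [7,19) fires=9 [8,20) fires=9 [9,21) fires=9 [10,22) fires=4 [11,23) fires=4
i=6 t=5 v=3: DROP (t<23-4); WM=23
i=7 t=32 v=1: → [32,44),[31,43),[30,42),[29,41),[28,40),[27,39),[26,38),[25,37),[24,36),[23,35),[22,34),[21,33); WM=31; [12,24) fires=4 [13,25) fires=8 [14,26) fires=8 [15,27) fires=8 [16,28) fires=8 [17,29) fires=8 [18,30) fires=8 [19,31) fires=8
i=8 t=12 v=9: DROP (t<31-4); WM=31
i=9 t=33 v=5: → [33,45),[32,44),[31,43),[30,42),[29,41),[28,40),[27,39),[26,38),[25,37),[24,36),[23,35),[22,34); WM=32; [20,32) fires=8
i=10 t=24 v=8: DROP (t<32-4); WM=32
i=11 t=15 v=9: DROP (t<32-4); WM=32
i=12 t=34 v=2: → [34,46),[33,45),[32,44),[31,43),[30,42),[29,41),[28,40),[27,39),[26,38),[25,37),[24,36),[23,35); WM=33; [21,33) fires=8
i=13 t=39 v=6: → [39,51),[38,50),[37,49),[36,48),[35,47),[34,46),[33,45),[32,44),[31,43),[30,42),[29,41),[28,40); WM=38; [22,34) fires=8 [23,35) fires=8 [24,36) fires=8 [25,37) fires=5 [26,38) fires=5
i=14 t=43 v=8: → [43,55),[42,54),[41,53),[40,52),[39,51),[38,50),[37,49),[36,48),[35,47),[34,46),[33,45),[32,44); WM=42; [27,39) fires=5 [28,40) fires=6 [29,41) fires=6 [30,42) fires=6
i=15 t=38 v=7: → [38,50),[37,49),[36,48),[35,47),[34,46),[33,45),[32,44),[31,43),[30,42),[29,41),[28,40),[27,39); WM=42

6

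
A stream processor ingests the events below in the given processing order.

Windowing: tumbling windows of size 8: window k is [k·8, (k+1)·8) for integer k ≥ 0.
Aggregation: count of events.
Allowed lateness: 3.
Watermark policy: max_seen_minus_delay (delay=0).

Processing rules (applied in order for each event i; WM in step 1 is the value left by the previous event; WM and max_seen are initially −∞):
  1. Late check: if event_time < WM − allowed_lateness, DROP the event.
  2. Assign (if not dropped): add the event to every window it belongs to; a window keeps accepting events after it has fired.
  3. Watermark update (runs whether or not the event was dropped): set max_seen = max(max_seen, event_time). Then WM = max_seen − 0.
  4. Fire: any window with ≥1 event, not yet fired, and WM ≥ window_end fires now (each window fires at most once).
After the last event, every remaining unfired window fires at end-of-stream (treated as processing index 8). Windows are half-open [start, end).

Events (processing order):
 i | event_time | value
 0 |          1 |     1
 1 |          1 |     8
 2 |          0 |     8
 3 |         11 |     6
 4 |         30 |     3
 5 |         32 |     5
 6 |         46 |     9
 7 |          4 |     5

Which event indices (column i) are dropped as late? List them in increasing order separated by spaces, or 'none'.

7

i=0 t=1 v=1: → [0,8); WM=1
i=1 t=1 v=8: → [0,8); WM=1
i=2 t=0 v=8: → [0,8); WM=1
i=3 t=11 v=6: → [8,16); WM=11; [0,8) fires=3
i=4 t=30 v=3: → [24,32); WM=30; [8,16) fires=1
i=5 t=32 v=5: → [32,40); WM=32; [24,32) fires=1
i=6 t=46 v=9: → [40,48); WM=46; [32,40) fires=1
i=7 t=4 v=5: DROP (t<46-3); WM=46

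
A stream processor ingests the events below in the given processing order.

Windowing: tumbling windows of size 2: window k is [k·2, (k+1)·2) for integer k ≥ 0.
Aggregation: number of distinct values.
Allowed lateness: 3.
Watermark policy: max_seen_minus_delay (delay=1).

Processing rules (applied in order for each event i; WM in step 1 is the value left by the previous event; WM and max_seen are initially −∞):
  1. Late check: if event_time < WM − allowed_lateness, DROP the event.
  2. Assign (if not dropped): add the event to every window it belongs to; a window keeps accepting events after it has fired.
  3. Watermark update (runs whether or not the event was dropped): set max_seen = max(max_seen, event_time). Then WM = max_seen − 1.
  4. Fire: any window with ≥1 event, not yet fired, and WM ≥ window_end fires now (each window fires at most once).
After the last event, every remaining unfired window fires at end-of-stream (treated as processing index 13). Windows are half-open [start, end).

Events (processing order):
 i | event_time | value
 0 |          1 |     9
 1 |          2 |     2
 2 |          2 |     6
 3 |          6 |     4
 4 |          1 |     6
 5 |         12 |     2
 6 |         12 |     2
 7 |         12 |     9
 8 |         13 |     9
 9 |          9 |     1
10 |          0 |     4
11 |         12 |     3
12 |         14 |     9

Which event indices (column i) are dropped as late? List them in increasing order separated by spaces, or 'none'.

4 10

i=0 t=1 v=9: → [0,2); WM=0
i=1 t=2 v=2: → [2,4); WM=1
i=2 t=2 v=6: → [2,4); WM=1
i=3 t=6 v=4: → [6,8); WM=5; [0,2) fires=1 [2,4) fires=2
i=4 t=1 v=6: DROP (t<5-3); WM=5
i=5 t=12 v=2: → [12,14); WM=11; [6,8) fires=1
i=6 t=12 v=2: → [12,14); WM=11
i=7 t=12 v=9: → [12,14); WM=11
i=8 t=13 v=9: → [12,14); WM=12
i=9 t=9 v=1: → [8,10); WM=12; [8,10) fires=1
i=10 t=0 v=4: DROP (t<12-3); WM=12
i=11 t=12 v=3: → [12,14); WM=12
i=12 t=14 v=9: → [14,16); WM=13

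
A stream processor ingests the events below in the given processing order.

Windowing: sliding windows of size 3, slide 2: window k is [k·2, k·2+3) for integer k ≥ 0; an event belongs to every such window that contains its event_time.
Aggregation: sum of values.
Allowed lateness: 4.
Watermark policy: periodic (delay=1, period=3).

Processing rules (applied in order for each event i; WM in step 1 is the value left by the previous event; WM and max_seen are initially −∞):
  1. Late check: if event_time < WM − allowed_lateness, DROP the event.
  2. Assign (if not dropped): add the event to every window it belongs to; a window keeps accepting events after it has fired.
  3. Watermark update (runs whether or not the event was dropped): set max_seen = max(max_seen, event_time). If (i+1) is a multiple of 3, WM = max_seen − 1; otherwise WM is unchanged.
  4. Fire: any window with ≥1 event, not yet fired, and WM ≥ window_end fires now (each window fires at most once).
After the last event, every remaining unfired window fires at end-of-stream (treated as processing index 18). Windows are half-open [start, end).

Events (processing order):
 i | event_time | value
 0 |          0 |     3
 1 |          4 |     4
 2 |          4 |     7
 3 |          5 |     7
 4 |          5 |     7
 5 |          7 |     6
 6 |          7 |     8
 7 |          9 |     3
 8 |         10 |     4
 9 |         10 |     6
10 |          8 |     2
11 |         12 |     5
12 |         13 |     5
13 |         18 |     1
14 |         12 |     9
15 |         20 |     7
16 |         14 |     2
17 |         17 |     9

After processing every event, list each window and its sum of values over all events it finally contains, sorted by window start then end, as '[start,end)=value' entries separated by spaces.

[0,3)=3 [2,5)=11 [4,7)=25 [6,9)=16 [8,11)=15 [10,13)=24 [12,15)=21 [14,17)=2 [16,19)=10 [18,21)=8 [20,23)=7

i=0 t=0 v=3: → [0,3); WM=−∞
i=1 t=4 v=4: → [4,7),[2,5); WM=−∞
i=2 t=4 v=7: → [4,7),[2,5); WM=3; [0,3) fires=3
i=3 t=5 v=7: → [4,7); WM=3
i=4 t=5 v=7: → [4,7); WM=3
i=5 t=7 v=6: → [6,9); WM=6; [2,5) fires=11
i=6 t=7 v=8: → [6,9); WM=6
i=7 t=9 v=3: → [8,11); WM=6
i=8 t=10 v=4: → [10,13),[8,11); WM=9; [4,7) fires=25 [6,9) fires=14
i=9 t=10 v=6: → [10,13),[8,11); WM=9
i=10 t=8 v=2: → [8,11),[6,9); WM=9
i=11 t=12 v=5: → [12,15),[10,13); WM=11; [8,11) fires=15
i=12 t=13 v=5: → [12,15); WM=11
i=13 t=18 v=1: → [18,21),[16,19); WM=11
i=14 t=12 v=9: → [12,15),[10,13); WM=17; [10,13) fires=24 [12,15) fires=19
i=15 t=20 v=7: → [20,23),[18,21); WM=17
i=16 t=14 v=2: → [14,17),[12,15); WM=17; [14,17) fires=2
i=17 t=17 v=9: → [16,19); WM=19; [16,19) fires=10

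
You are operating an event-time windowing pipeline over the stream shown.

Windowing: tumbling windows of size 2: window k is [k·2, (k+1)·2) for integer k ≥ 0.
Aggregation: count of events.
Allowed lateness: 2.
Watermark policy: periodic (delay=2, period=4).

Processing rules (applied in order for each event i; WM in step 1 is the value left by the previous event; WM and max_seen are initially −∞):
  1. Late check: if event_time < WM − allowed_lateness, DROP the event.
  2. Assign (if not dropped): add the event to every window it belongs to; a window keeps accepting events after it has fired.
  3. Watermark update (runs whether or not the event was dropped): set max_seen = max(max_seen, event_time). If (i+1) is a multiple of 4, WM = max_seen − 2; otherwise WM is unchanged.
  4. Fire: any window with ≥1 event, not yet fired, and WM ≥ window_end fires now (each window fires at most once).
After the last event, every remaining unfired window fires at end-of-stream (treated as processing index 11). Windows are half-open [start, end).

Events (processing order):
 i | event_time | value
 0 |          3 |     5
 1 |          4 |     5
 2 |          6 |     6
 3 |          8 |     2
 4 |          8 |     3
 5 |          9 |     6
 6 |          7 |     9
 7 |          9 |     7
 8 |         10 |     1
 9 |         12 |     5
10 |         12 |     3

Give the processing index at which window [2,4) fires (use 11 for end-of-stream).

3

i=0 t=3 v=5: → [2,4); WM=−∞
i=1 t=4 v=5: → [4,6); WM=−∞
i=2 t=6 v=6: → [6,8); WM=−∞
i=3 t=8 v=2: → [8,10); WM=6; [2,4) fires=1 [4,6) fires=1
i=4 t=8 v=3: → [8,10); WM=6
i=5 t=9 v=6: → [8,10); WM=6
i=6 t=7 v=9: → [6,8); WM=6
i=7 t=9 v=7: → [8,10); WM=7
i=8 t=10 v=1: → [10,12); WM=7
i=9 t=12 v=5: → [12,14); WM=7
i=10 t=12 v=3: → [12,14); WM=7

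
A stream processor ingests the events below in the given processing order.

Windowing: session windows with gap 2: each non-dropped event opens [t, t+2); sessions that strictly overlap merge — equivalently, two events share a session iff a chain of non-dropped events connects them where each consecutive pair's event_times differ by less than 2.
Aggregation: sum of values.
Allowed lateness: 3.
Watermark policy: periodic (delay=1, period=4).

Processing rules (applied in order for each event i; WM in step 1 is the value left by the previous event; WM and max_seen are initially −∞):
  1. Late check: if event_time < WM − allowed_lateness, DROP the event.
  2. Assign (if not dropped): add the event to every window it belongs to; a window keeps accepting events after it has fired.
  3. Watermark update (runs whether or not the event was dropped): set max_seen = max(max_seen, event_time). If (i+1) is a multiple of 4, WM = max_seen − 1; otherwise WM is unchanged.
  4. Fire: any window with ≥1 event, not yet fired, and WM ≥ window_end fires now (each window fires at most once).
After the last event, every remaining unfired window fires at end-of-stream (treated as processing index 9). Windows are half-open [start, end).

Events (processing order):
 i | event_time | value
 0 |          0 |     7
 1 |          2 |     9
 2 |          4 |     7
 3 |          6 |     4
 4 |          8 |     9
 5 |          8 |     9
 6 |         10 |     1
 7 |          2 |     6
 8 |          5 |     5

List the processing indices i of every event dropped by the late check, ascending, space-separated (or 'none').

i=0 t=0 v=7: → [0,2); WM=−∞
i=1 t=2 v=9: → [2,4); WM=−∞
i=2 t=4 v=7: → [4,6); WM=−∞
i=3 t=6 v=4: → [6,8); WM=5
i=4 t=8 v=9: → [8,10); WM=5
i=5 t=8 v=9: → [8,10); WM=5
i=6 t=10 v=1: → [10,12); WM=5
i=7 t=2 v=6: → [2,4); WM=9
i=8 t=5 v=5: DROP (t<9-3); WM=9

8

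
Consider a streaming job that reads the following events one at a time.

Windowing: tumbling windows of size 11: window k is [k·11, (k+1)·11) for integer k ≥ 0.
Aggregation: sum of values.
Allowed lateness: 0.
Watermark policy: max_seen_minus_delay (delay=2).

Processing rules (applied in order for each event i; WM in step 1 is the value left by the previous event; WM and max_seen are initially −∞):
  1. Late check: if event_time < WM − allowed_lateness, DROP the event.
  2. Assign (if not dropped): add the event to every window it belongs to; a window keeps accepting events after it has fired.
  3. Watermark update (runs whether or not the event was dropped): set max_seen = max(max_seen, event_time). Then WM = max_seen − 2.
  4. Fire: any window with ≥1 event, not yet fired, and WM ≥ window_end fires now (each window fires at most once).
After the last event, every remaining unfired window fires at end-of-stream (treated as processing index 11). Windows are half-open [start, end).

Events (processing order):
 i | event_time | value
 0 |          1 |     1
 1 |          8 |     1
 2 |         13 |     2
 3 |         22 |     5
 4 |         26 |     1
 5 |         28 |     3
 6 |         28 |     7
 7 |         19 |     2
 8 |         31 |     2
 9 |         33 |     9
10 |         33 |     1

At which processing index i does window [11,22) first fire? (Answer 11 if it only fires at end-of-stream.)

i=0 t=1 v=1: → [0,11); WM=-1
i=1 t=8 v=1: → [0,11); WM=6
i=2 t=13 v=2: → [11,22); WM=11; [0,11) fires=2
i=3 t=22 v=5: → [22,33); WM=20
i=4 t=26 v=1: → [22,33); WM=24; [11,22) fires=2
i=5 t=28 v=3: → [22,33); WM=26
i=6 t=28 v=7: → [22,33); WM=26
i=7 t=19 v=2: DROP (t<26-0); WM=26
i=8 t=31 v=2: → [22,33); WM=29
i=9 t=33 v=9: → [33,44); WM=31
i=10 t=33 v=1: → [33,44); WM=31

4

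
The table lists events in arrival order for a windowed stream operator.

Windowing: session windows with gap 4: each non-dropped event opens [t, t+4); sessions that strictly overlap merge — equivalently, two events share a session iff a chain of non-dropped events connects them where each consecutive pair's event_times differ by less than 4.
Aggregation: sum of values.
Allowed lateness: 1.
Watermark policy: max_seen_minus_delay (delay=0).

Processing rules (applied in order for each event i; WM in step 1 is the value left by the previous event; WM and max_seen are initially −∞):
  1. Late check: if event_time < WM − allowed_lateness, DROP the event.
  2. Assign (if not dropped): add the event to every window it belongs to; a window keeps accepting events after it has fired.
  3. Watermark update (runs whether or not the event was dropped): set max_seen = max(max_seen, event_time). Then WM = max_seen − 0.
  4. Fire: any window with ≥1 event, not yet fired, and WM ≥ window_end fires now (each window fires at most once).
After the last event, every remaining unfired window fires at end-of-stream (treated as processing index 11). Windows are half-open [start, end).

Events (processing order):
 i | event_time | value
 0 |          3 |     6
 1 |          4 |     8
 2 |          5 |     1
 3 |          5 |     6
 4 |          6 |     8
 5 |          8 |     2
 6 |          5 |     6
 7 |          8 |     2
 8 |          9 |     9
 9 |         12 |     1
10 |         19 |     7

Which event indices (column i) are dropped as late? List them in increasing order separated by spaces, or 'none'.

6

i=0 t=3 v=6: → [3,7); WM=3
i=1 t=4 v=8: → [3,8); WM=4
i=2 t=5 v=1: → [3,9); WM=5
i=3 t=5 v=6: → [3,9); WM=5
i=4 t=6 v=8: → [3,10); WM=6
i=5 t=8 v=2: → [3,12); WM=8
i=6 t=5 v=6: DROP (t<8-1); WM=8
i=7 t=8 v=2: → [3,12); WM=8
i=8 t=9 v=9: → [3,13); WM=9
i=9 t=12 v=1: → [3,16); WM=12
i=10 t=19 v=7: → [19,23); WM=19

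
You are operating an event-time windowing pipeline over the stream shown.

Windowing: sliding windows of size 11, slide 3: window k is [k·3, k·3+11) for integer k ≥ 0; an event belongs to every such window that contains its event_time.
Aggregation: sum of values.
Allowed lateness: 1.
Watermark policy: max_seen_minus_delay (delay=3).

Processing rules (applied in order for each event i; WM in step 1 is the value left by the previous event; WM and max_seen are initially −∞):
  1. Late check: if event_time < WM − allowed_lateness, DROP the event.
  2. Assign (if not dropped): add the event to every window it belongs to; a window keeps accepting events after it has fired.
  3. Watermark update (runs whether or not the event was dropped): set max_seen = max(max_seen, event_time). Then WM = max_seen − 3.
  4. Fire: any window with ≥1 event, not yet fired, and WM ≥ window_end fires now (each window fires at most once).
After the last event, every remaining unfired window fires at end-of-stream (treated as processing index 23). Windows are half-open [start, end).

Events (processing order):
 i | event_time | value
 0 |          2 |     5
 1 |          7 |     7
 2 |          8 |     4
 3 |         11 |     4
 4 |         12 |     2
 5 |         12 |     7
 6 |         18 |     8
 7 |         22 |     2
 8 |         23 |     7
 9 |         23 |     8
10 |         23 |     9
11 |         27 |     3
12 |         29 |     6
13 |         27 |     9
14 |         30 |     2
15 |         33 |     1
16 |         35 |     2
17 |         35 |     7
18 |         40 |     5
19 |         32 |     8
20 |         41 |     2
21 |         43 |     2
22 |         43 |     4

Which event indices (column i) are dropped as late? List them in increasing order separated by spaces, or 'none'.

19

i=0 t=2 v=5: → [0,11); WM=-1
i=1 t=7 v=7: → [6,17),[3,14),[0,11); WM=4
i=2 t=8 v=4: → [6,17),[3,14),[0,11); WM=5
i=3 t=11 v=4: → [9,20),[6,17),[3,14); WM=8
i=4 t=12 v=2: → [12,23),[9,20),[6,17),[3,14); WM=9
i=5 t=12 v=7: → [12,23),[9,20),[6,17),[3,14); WM=9
i=6 t=18 v=8: → [18,29),[15,26),[12,23),[9,20); WM=15; [0,11) fires=16 [3,14) fires=24
i=7 t=22 v=2: → [21,32),[18,29),[15,26),[12,23); WM=19; [6,17) fires=24
i=8 t=23 v=7: → [21,32),[18,29),[15,26); WM=20; [9,20) fires=21
i=9 t=23 v=8: → [21,32),[18,29),[15,26); WM=20
i=10 t=23 v=9: → [21,32),[18,29),[15,26); WM=20
i=11 t=27 v=3: → [27,38),[24,35),[21,32),[18,29); WM=24; [12,23) fires=19
i=12 t=29 v=6: → [27,38),[24,35),[21,32); WM=26; [15,26) fires=34
i=13 t=27 v=9: → [27,38),[24,35),[21,32),[18,29); WM=26
i=14 t=30 v=2: → [30,41),[27,38),[24,35),[21,32); WM=27
i=15 t=33 v=1: → [33,44),[30,41),[27,38),[24,35); WM=30; [18,29) fires=46
i=16 t=35 v=2: → [33,44),[30,41),[27,38); WM=32; [21,32) fires=46
i=17 t=35 v=7: → [33,44),[30,41),[27,38); WM=32
i=18 t=40 v=5: → [39,50),[36,47),[33,44),[30,41); WM=37; [24,35) fires=21
i=19 t=32 v=8: DROP (t<37-1); WM=37
i=20 t=41 v=2: → [39,50),[36,47),[33,44); WM=38; [27,38) fires=30
i=21 t=43 v=2: → [42,53),[39,50),[36,47),[33,44); WM=40
i=22 t=43 v=4: → [42,53),[39,50),[36,47),[33,44); WM=40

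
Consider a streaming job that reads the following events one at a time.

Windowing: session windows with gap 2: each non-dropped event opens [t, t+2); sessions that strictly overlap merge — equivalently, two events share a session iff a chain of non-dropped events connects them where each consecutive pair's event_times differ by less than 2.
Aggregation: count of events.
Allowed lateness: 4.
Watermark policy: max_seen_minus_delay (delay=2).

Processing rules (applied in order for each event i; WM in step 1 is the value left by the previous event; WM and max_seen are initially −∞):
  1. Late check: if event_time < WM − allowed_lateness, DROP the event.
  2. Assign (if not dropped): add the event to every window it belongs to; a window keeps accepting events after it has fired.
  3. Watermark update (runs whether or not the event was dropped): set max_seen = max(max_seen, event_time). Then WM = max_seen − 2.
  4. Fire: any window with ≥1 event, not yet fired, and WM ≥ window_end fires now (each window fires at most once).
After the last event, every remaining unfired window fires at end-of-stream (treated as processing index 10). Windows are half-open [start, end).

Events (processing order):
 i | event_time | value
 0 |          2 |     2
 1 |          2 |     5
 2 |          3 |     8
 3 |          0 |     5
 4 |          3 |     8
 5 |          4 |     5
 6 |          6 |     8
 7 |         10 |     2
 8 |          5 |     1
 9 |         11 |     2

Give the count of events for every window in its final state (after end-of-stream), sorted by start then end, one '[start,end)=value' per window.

i=0 t=2 v=2: → [2,4); WM=0
i=1 t=2 v=5: → [2,4); WM=0
i=2 t=3 v=8: → [2,5); WM=1
i=3 t=0 v=5: → [0,2); WM=1
i=4 t=3 v=8: → [2,5); WM=1
i=5 t=4 v=5: → [2,6); WM=2
i=6 t=6 v=8: → [6,8); WM=4
i=7 t=10 v=2: → [10,12); WM=8
i=8 t=5 v=1: → [2,8); WM=8
i=9 t=11 v=2: → [10,13); WM=9

[0,2)=1 [2,8)=7 [10,13)=2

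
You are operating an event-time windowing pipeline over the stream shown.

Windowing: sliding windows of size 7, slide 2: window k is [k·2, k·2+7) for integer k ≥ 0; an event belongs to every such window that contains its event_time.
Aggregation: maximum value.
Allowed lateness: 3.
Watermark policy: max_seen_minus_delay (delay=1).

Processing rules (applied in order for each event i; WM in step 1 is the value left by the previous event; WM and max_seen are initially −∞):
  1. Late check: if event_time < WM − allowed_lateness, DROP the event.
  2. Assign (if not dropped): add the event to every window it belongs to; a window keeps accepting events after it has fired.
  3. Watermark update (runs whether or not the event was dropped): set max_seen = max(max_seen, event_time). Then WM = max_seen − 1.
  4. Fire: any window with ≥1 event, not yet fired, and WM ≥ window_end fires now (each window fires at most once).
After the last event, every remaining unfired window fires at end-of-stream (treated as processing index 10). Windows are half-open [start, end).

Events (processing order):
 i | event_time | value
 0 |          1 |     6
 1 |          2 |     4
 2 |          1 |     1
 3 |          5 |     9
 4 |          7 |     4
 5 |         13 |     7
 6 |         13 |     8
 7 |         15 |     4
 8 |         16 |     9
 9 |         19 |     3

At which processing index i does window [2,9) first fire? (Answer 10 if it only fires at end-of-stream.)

5

i=0 t=1 v=6: → [0,7); WM=0
i=1 t=2 v=4: → [2,9),[0,7); WM=1
i=2 t=1 v=1: → [0,7); WM=1
i=3 t=5 v=9: → [4,11),[2,9),[0,7); WM=4
i=4 t=7 v=4: → [6,13),[4,11),[2,9); WM=6
i=5 t=13 v=7: → [12,19),[10,17),[8,15); WM=12; [0,7) fires=9 [2,9) fires=9 [4,11) fires=9
i=6 t=13 v=8: → [12,19),[10,17),[8,15); WM=12
i=7 t=15 v=4: → [14,21),[12,19),[10,17); WM=14; [6,13) fires=4
i=8 t=16 v=9: → [16,23),[14,21),[12,19),[10,17); WM=15; [8,15) fires=8
i=9 t=19 v=3: → [18,25),[16,23),[14,21); WM=18; [10,17) fires=9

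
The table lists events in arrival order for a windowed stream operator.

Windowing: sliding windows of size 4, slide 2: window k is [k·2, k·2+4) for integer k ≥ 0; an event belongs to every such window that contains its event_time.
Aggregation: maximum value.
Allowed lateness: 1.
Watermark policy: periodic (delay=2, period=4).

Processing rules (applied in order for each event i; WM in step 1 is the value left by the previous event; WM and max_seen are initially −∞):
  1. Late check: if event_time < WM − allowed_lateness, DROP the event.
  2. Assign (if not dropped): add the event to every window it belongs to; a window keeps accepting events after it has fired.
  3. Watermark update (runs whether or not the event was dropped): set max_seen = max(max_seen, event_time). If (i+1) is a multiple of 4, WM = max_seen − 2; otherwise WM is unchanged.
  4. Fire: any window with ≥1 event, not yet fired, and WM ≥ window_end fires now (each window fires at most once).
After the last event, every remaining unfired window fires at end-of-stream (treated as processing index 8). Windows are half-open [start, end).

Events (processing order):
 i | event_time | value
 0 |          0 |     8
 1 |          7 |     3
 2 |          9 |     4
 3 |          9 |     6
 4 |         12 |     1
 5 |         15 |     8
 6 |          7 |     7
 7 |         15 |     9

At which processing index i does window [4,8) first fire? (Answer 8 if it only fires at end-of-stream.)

7

i=0 t=0 v=8: → [0,4); WM=−∞
i=1 t=7 v=3: → [6,10),[4,8); WM=−∞
i=2 t=9 v=4: → [8,12),[6,10); WM=−∞
i=3 t=9 v=6: → [8,12),[6,10); WM=7; [0,4) fires=8
i=4 t=12 v=1: → [12,16),[10,14); WM=7
i=5 t=15 v=8: → [14,18),[12,16); WM=7
i=6 t=7 v=7: → [6,10),[4,8); WM=7
i=7 t=15 v=9: → [14,18),[12,16); WM=13; [4,8) fires=7 [6,10) fires=7 [8,12) fires=6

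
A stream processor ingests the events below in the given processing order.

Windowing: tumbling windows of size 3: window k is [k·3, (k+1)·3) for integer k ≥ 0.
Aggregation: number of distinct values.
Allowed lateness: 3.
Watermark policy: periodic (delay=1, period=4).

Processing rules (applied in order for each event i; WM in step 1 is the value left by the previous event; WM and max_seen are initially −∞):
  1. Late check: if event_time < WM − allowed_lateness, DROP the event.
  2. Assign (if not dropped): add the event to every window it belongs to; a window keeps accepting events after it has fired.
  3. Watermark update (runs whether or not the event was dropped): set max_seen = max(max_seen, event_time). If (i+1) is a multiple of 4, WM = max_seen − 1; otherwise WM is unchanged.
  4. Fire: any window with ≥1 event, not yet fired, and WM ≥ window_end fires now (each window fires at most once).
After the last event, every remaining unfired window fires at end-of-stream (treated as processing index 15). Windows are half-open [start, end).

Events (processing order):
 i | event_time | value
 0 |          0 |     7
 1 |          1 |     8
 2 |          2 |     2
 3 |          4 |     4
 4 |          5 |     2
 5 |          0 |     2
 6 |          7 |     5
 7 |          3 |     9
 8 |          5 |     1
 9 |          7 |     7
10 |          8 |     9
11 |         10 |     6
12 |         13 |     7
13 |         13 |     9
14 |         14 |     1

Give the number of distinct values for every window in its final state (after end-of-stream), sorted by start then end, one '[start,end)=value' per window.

i=0 t=0 v=7: → [0,3); WM=−∞
i=1 t=1 v=8: → [0,3); WM=−∞
i=2 t=2 v=2: → [0,3); WM=−∞
i=3 t=4 v=4: → [3,6); WM=3; [0,3) fires=3
i=4 t=5 v=2: → [3,6); WM=3
i=5 t=0 v=2: → [0,3); WM=3
i=6 t=7 v=5: → [6,9); WM=3
i=7 t=3 v=9: → [3,6); WM=6; [3,6) fires=3
i=8 t=5 v=1: → [3,6); WM=6
i=9 t=7 v=7: → [6,9); WM=6
i=10 t=8 v=9: → [6,9); WM=6
i=11 t=10 v=6: → [9,12); WM=9; [6,9) fires=3
i=12 t=13 v=7: → [12,15); WM=9
i=13 t=13 v=9: → [12,15); WM=9
i=14 t=14 v=1: → [12,15); WM=9

[0,3)=3 [3,6)=4 [6,9)=3 [9,12)=1 [12,15)=3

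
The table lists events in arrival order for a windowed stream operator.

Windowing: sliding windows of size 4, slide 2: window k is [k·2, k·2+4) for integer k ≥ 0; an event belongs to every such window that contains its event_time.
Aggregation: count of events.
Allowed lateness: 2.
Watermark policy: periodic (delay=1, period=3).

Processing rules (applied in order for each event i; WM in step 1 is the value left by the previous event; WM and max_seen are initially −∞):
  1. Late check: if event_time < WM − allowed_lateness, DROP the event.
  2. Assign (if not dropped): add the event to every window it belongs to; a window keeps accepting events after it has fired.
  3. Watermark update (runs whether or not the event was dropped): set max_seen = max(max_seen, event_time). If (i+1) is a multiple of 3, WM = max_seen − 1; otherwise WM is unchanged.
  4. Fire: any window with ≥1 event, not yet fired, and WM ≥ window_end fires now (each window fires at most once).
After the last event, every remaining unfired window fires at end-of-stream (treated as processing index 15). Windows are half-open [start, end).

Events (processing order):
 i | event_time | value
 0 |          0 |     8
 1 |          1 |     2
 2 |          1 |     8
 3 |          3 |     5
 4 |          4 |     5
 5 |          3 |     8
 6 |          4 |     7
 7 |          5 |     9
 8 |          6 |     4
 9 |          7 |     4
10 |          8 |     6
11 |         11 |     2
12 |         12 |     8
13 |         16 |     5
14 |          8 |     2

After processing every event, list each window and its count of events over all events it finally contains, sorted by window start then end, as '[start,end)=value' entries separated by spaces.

[0,4)=5 [2,6)=5 [4,8)=5 [6,10)=4 [8,12)=3 [10,14)=2 [12,16)=1 [14,18)=1 [16,20)=1

i=0 t=0 v=8: → [0,4); WM=−∞
i=1 t=1 v=2: → [0,4); WM=−∞
i=2 t=1 v=8: → [0,4); WM=0
i=3 t=3 v=5: → [2,6),[0,4); WM=0
i=4 t=4 v=5: → [4,8),[2,6); WM=0
i=5 t=3 v=8: → [2,6),[0,4); WM=3
i=6 t=4 v=7: → [4,8),[2,6); WM=3
i=7 t=5 v=9: → [4,8),[2,6); WM=3
i=8 t=6 v=4: → [6,10),[4,8); WM=5; [0,4) fires=5
i=9 t=7 v=4: → [6,10),[4,8); WM=5
i=10 t=8 v=6: → [8,12),[6,10); WM=5
i=11 t=11 v=2: → [10,14),[8,12); WM=10; [2,6) fires=5 [4,8) fires=5 [6,10) fires=3
i=12 t=12 v=8: → [12,16),[10,14); WM=10
i=13 t=16 v=5: → [16,20),[14,18); WM=10
i=14 t=8 v=2: → [8,12),[6,10); WM=15; [8,12) fires=3 [10,14) fires=2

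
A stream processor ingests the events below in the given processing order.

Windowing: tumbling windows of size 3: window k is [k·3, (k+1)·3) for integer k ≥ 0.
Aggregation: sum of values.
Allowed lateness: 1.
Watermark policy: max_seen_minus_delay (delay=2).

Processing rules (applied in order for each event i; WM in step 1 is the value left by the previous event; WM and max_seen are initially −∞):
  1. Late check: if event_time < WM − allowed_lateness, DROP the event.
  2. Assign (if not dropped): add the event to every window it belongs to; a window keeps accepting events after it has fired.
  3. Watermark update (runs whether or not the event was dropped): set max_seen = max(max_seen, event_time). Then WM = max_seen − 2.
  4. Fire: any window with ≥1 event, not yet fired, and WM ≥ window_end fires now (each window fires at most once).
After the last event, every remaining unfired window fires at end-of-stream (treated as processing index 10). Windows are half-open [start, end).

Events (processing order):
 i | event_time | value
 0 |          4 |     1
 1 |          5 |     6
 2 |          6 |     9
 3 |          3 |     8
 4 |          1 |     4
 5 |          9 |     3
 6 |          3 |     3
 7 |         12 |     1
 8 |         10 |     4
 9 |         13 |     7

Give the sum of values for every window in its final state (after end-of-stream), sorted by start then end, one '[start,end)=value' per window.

[3,6)=15 [6,9)=9 [9,12)=7 [12,15)=8

i=0 t=4 v=1: → [3,6); WM=2
i=1 t=5 v=6: → [3,6); WM=3
i=2 t=6 v=9: → [6,9); WM=4
i=3 t=3 v=8: → [3,6); WM=4
i=4 t=1 v=4: DROP (t<4-1); WM=4
i=5 t=9 v=3: → [9,12); WM=7; [3,6) fires=15
i=6 t=3 v=3: DROP (t<7-1); WM=7
i=7 t=12 v=1: → [12,15); WM=10; [6,9) fires=9
i=8 t=10 v=4: → [9,12); WM=10
i=9 t=13 v=7: → [12,15); WM=11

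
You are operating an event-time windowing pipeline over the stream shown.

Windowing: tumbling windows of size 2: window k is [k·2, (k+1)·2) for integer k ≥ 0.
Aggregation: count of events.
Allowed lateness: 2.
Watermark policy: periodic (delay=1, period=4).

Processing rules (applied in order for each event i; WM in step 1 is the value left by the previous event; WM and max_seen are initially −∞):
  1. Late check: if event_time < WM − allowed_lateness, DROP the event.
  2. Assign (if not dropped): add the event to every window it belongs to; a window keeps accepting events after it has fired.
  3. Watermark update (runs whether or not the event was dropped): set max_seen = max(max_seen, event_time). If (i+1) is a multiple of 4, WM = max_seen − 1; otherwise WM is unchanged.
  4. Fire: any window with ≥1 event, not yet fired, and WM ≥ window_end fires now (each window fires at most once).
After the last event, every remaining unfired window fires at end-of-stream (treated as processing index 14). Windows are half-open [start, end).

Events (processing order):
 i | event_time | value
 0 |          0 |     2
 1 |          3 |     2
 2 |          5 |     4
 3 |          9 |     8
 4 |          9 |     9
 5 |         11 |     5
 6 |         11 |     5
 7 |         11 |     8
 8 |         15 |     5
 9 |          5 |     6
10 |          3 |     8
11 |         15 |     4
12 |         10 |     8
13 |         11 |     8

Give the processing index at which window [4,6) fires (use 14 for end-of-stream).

i=0 t=0 v=2: → [0,2); WM=−∞
i=1 t=3 v=2: → [2,4); WM=−∞
i=2 t=5 v=4: → [4,6); WM=−∞
i=3 t=9 v=8: → [8,10); WM=8; [0,2) fires=1 [2,4) fires=1 [4,6) fires=1
i=4 t=9 v=9: → [8,10); WM=8
i=5 t=11 v=5: → [10,12); WM=8
i=6 t=11 v=5: → [10,12); WM=8
i=7 t=11 v=8: → [10,12); WM=10; [8,10) fires=2
i=8 t=15 v=5: → [14,16); WM=10
i=9 t=5 v=6: DROP (t<10-2); WM=10
i=10 t=3 v=8: DROP (t<10-2); WM=10
i=11 t=15 v=4: → [14,16); WM=14; [10,12) fires=3
i=12 t=10 v=8: DROP (t<14-2); WM=14
i=13 t=11 v=8: DROP (t<14-2); WM=14

3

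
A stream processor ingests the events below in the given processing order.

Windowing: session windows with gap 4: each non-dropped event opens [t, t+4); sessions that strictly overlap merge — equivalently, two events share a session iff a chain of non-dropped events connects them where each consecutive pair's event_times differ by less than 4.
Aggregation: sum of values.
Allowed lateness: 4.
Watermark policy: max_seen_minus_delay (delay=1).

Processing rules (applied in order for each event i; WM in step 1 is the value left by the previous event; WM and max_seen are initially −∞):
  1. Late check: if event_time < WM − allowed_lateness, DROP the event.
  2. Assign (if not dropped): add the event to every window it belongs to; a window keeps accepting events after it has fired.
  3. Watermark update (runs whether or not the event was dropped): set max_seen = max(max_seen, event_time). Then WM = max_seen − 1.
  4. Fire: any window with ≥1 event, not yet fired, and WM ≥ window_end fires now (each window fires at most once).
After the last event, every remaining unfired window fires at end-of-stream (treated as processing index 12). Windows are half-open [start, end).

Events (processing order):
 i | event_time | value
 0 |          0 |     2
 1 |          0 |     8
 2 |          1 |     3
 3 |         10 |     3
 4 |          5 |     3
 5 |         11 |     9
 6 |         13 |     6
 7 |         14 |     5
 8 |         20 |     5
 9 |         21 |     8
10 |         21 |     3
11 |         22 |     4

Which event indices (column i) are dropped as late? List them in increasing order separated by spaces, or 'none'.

i=0 t=0 v=2: → [0,4); WM=-1
i=1 t=0 v=8: → [0,4); WM=-1
i=2 t=1 v=3: → [0,5); WM=0
i=3 t=10 v=3: → [10,14); WM=9
i=4 t=5 v=3: → [5,9); WM=9
i=5 t=11 v=9: → [10,15); WM=10
i=6 t=13 v=6: → [10,17); WM=12
i=7 t=14 v=5: → [10,18); WM=13
i=8 t=20 v=5: → [20,24); WM=19
i=9 t=21 v=8: → [20,25); WM=20
i=10 t=21 v=3: → [20,25); WM=20
i=11 t=22 v=4: → [20,26); WM=21

none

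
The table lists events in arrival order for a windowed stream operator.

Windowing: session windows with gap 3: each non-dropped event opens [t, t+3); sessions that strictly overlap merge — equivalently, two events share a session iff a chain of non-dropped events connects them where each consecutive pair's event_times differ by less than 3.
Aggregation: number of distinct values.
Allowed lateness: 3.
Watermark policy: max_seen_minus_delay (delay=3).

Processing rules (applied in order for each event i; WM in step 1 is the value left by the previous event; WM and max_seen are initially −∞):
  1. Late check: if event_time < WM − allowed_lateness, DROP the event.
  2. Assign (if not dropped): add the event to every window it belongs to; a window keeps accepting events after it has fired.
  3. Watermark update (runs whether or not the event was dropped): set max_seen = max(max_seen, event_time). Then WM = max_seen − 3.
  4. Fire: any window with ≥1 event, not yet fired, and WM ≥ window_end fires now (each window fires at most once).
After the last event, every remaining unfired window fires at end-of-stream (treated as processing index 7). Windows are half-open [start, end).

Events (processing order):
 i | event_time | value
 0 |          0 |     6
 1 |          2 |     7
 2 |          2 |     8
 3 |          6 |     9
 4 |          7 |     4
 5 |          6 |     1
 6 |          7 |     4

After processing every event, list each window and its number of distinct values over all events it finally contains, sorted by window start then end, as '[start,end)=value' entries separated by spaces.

i=0 t=0 v=6: → [0,3); WM=-3
i=1 t=2 v=7: → [0,5); WM=-1
i=2 t=2 v=8: → [0,5); WM=-1
i=3 t=6 v=9: → [6,9); WM=3
i=4 t=7 v=4: → [6,10); WM=4
i=5 t=6 v=1: → [6,10); WM=4
i=6 t=7 v=4: → [6,10); WM=4

[0,5)=3 [6,10)=3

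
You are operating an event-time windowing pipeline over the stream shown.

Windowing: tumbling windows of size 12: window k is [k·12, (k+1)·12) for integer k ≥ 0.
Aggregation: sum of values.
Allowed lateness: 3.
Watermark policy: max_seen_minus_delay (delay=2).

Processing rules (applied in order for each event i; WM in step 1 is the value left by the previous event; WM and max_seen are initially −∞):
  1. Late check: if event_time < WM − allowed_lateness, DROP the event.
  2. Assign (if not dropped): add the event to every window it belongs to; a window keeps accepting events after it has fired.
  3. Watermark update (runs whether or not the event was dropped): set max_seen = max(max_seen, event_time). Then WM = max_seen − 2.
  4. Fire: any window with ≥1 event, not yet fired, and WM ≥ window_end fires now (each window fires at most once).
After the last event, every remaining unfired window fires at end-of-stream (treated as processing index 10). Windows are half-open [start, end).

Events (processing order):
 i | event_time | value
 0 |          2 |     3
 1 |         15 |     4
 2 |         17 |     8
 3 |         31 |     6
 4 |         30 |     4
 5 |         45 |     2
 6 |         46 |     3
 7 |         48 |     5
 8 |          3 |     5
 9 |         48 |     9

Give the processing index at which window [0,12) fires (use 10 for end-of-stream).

i=0 t=2 v=3: → [0,12); WM=0
i=1 t=15 v=4: → [12,24); WM=13; [0,12) fires=3
i=2 t=17 v=8: → [12,24); WM=15
i=3 t=31 v=6: → [24,36); WM=29; [12,24) fires=12
i=4 t=30 v=4: → [24,36); WM=29
i=5 t=45 v=2: → [36,48); WM=43; [24,36) fires=10
i=6 t=46 v=3: → [36,48); WM=44
i=7 t=48 v=5: → [48,60); WM=46
i=8 t=3 v=5: DROP (t<46-3); WM=46
i=9 t=48 v=9: → [48,60); WM=46

1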